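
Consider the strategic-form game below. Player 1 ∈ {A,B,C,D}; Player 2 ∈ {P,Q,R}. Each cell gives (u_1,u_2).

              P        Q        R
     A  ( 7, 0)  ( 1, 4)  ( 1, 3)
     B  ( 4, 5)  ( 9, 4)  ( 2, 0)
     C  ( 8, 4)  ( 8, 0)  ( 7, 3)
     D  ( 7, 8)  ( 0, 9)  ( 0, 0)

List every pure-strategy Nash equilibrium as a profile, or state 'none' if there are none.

PSNE = {(C,P)}

(A,P): not NE [P1→C gives 8>7; P2→Q gives 4>0]
(A,Q): not NE [P1→B gives 9>1]
(A,R): not NE [P1→C gives 7>1; P2→Q gives 4>3]
(B,P): not NE [P1→C gives 8>4]
(B,Q): not NE [P2→P gives 5>4]
(B,R): not NE [P1→C gives 7>2; P2→P gives 5>0]
(C,P): NE
(C,Q): not NE [P1→B gives 9>8; P2→P gives 4>0]
(C,R): not NE [P2→P gives 4>3]
(D,P): not NE [P1→C gives 8>7; P2→Q gives 9>8]
(D,Q): not NE [P1→B gives 9>0]
(D,R): not NE [P1→C gives 7>0; P2→Q gives 9>0]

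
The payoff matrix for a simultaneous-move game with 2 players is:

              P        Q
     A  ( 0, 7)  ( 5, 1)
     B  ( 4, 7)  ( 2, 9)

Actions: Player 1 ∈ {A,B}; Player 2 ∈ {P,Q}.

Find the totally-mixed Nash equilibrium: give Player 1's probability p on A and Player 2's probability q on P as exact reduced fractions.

P1 indiff ⇒ q·0+(1-q)·5 = q·4+(1-q)·2 ⇒ q(-4) = (1-q)(-3) ⇒ q = 3/7
P2 indiff ⇒ p·7+(1-p)·7 = p·1+(1-p)·9 ⇒ p(6) = (1-p)(2) ⇒ p = 1/4

(p,q) = (1/4, 3/7)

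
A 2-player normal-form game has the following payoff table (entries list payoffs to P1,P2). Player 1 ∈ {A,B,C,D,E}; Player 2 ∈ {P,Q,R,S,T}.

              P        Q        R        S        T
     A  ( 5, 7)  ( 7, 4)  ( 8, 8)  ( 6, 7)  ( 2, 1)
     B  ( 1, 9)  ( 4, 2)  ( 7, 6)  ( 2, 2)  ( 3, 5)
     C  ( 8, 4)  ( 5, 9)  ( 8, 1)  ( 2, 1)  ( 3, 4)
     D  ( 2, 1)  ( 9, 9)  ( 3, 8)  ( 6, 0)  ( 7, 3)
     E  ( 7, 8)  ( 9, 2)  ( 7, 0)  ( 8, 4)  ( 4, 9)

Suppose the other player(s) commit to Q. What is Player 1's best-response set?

P1 best: {D,E}

u_1(A vs Q) = 7
u_1(B vs Q) = 4
u_1(C vs Q) = 5
u_1(D vs Q) = 9
u_1(E vs Q) = 9
max payoff 9 at {D,E}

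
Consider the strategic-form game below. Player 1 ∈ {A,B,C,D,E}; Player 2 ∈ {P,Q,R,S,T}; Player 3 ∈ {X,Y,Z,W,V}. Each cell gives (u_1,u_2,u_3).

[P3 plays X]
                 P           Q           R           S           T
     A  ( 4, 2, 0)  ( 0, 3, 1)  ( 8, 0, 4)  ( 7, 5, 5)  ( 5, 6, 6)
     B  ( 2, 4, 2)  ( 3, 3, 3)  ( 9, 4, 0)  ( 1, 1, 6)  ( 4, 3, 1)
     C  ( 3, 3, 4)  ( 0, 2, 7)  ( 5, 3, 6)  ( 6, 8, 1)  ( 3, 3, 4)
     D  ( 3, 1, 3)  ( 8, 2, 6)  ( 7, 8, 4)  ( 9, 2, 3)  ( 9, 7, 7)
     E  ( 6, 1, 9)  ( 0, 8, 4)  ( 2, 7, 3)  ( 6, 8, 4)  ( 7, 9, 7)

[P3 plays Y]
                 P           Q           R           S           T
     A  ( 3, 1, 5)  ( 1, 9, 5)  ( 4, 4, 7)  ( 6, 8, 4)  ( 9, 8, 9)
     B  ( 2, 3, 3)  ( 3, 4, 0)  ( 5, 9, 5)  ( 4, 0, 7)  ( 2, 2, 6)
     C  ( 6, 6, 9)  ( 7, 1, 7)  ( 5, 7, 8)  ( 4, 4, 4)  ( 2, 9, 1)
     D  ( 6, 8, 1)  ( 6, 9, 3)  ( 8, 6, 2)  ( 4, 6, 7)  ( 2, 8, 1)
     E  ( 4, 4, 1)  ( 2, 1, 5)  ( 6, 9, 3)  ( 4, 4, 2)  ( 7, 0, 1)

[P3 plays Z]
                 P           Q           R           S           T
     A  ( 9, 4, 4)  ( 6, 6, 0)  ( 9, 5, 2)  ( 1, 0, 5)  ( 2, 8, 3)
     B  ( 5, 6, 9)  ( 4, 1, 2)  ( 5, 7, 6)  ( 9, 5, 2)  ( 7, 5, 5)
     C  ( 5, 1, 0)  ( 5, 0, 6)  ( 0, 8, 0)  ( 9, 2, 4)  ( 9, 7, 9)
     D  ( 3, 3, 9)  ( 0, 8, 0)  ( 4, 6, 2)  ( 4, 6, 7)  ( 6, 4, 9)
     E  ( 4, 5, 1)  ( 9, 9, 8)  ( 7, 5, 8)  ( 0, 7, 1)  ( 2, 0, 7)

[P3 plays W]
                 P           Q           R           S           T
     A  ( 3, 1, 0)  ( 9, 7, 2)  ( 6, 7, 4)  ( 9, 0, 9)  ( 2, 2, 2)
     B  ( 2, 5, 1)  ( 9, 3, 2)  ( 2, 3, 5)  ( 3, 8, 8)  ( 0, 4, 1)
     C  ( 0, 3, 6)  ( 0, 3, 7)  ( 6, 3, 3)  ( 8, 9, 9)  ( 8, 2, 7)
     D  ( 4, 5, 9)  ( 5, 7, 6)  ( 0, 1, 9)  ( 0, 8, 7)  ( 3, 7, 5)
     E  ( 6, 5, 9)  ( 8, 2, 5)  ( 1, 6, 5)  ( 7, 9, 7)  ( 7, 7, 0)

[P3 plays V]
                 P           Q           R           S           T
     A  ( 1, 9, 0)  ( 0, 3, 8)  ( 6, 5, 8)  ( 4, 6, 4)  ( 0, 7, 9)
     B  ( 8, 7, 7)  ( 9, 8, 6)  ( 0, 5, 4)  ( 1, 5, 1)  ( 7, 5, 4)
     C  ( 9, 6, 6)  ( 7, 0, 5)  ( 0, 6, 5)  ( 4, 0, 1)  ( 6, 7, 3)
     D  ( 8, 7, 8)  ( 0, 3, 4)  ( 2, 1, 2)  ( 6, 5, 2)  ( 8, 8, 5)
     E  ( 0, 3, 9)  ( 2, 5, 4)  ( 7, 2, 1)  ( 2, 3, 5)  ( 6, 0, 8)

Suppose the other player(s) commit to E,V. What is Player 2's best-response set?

u_2(P vs E,V) = 3
u_2(Q vs E,V) = 5
u_2(R vs E,V) = 2
u_2(S vs E,V) = 3
u_2(T vs E,V) = 0
max payoff 5 at {Q}

argmax u_2 = {Q}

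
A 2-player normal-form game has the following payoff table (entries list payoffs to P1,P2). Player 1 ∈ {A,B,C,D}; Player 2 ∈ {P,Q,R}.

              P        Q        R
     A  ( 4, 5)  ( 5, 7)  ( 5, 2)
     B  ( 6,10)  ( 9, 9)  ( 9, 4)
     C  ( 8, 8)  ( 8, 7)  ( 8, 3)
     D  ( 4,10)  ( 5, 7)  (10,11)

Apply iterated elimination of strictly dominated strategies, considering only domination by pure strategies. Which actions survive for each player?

P1 drop A (B beats it: P:6>4 Q:9>5 R:9>5)
P2 drop Q (P beats it: B:10>9 C:8>7 D:10>7)
P1→{B,C,D} P2→{P,R}

Survivors P1:{B,C,D} P2:{P,R}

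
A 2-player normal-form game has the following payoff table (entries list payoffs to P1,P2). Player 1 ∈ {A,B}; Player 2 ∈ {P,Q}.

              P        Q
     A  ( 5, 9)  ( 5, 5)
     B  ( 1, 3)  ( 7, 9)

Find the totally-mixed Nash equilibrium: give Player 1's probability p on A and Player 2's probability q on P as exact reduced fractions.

P1 indiff ⇒ q·5+(1-q)·5 = q·1+(1-q)·7 ⇒ q(4) = (1-q)(2) ⇒ q = 1/3
P2 indiff ⇒ p·9+(1-p)·3 = p·5+(1-p)·9 ⇒ p(4) = (1-p)(6) ⇒ p = 3/5

(p,q) = (3/5, 1/3)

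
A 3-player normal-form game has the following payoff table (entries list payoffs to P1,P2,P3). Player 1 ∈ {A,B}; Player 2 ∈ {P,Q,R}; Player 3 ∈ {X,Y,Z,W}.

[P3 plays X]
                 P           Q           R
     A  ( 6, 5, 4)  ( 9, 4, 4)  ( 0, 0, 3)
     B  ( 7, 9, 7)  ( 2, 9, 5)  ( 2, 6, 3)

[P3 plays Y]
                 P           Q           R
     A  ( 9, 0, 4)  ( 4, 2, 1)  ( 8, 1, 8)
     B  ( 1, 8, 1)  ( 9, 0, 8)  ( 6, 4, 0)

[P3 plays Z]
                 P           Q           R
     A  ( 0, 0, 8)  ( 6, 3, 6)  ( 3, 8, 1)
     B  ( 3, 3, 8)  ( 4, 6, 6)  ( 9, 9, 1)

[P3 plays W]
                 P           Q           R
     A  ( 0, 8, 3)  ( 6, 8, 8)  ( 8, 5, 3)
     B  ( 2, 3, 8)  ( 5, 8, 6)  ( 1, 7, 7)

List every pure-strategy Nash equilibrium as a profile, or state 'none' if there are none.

(A,P,X): not NE [P1→B gives 7>6; P3→Z gives 8>4]
(A,P,Y): not NE [P2→Q gives 2>0; P3→Z gives 8>4]
(A,P,Z): not NE [P1→B gives 3>0; P2→R gives 8>0]
(A,P,W): not NE [P1→B gives 2>0; P3→Z gives 8>3]
(A,Q,X): not NE [P2→P gives 5>4; P3→W gives 8>4]
(A,Q,Y): not NE [P1→B gives 9>4; P3→W gives 8>1]
(A,Q,Z): not NE [P2→R gives 8>3; P3→W gives 8>6]
(A,Q,W): NE
(A,R,X): not NE [P1→B gives 2>0; P2→P gives 5>0; P3→Y gives 8>3]
(A,R,Y): not NE [P2→Q gives 2>1]
(A,R,Z): not NE [P1→B gives 9>3; P3→Y gives 8>1]
(A,R,W): not NE [P2→Q gives 8>5; P3→Y gives 8>3]
(B,P,X): not NE [P3→W gives 8>7]
(B,P,Y): not NE [P1→A gives 9>1; P3→W gives 8>1]
(B,P,Z): not NE [P2→R gives 9>3]
(B,P,W): not NE [P2→Q gives 8>3]
(B,Q,X): not NE [P1→A gives 9>2; P3→Y gives 8>5]
(B,Q,Y): not NE [P2→P gives 8>0]
(B,Q,Z): not NE [P1→A gives 6>4; P2→R gives 9>6; P3→Y gives 8>6]
(B,Q,W): not NE [P1→A gives 6>5; P3→Y gives 8>6]
(B,R,X): not NE [P2→Q gives 9>6; P3→W gives 7>3]
(B,R,Y): not NE [P1→A gives 8>6; P2→P gives 8>4; P3→W gives 7>0]
(B,R,Z): not NE [P3→W gives 7>1]
(B,R,W): not NE [P1→A gives 8>1; P2→Q gives 8>7]

Nash profiles: (A,Q,W)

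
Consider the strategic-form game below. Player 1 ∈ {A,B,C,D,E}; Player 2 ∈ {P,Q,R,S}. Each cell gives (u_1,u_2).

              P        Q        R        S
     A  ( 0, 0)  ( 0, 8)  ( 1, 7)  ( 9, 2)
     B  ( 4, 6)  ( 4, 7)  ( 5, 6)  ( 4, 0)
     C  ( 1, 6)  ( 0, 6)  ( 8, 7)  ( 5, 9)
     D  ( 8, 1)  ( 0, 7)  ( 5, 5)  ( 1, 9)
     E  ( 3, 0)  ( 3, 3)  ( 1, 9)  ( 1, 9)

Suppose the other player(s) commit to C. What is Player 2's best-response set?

u_2(P vs C) = 6
u_2(Q vs C) = 6
u_2(R vs C) = 7
u_2(S vs C) = 9
max payoff 9 at {S}

argmax u_2 = {S}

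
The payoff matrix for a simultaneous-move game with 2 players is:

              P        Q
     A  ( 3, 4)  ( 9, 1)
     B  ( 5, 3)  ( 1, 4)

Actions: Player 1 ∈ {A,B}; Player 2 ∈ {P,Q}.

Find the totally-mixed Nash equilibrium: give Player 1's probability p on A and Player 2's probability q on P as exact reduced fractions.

P1 mixes 1/4 on A; P2 mixes 4/5 on P

P1 indiff ⇒ q·3+(1-q)·9 = q·5+(1-q)·1 ⇒ q(-2) = (1-q)(-8) ⇒ q = 4/5
P2 indiff ⇒ p·4+(1-p)·3 = p·1+(1-p)·4 ⇒ p(3) = (1-p)(1) ⇒ p = 1/4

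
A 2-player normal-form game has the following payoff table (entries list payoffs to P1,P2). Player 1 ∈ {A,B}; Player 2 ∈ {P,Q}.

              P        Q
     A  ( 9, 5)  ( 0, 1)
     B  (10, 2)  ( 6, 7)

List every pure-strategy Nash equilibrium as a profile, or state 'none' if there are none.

NE set: (B,Q)

(A,P): not NE [P1→B gives 10>9]
(A,Q): not NE [P1→B gives 6>0; P2→P gives 5>1]
(B,P): not NE [P2→Q gives 7>2]
(B,Q): NE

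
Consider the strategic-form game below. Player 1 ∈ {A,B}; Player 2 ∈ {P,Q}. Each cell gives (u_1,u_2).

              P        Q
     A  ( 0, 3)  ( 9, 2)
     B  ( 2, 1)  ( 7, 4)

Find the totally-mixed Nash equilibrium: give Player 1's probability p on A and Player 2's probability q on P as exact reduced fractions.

(p,q) = (3/4, 1/2)

P1 indiff ⇒ q·0+(1-q)·9 = q·2+(1-q)·7 ⇒ q(-2) = (1-q)(-2) ⇒ q = 1/2
P2 indiff ⇒ p·3+(1-p)·1 = p·2+(1-p)·4 ⇒ p(1) = (1-p)(3) ⇒ p = 3/4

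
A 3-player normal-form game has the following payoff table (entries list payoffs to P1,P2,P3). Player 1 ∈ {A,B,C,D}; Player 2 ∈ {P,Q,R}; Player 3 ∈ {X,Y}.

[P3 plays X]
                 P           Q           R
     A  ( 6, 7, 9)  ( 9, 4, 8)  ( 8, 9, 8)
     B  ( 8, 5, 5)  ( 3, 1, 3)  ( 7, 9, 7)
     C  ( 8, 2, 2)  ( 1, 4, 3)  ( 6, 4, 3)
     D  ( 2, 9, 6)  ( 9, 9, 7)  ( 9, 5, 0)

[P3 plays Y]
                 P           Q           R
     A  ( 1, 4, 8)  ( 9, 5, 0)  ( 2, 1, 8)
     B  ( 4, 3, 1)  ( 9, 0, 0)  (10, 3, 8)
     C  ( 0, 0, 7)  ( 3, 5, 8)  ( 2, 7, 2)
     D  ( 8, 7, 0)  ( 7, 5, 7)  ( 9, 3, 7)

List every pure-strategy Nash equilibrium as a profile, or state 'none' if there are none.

Nash profiles: (B,R,Y), (D,Q,X)

(A,P,X): not NE [P1→C gives 8>6; P2→R gives 9>7]
(A,P,Y): not NE [P1→D gives 8>1; P2→Q gives 5>4; P3→X gives 9>8]
(A,Q,X): not NE [P2→R gives 9>4]
(A,Q,Y): not NE [P3→X gives 8>0]
(A,R,X): not NE [P1→D gives 9>8]
(A,R,Y): not NE [P1→B gives 10>2; P2→Q gives 5>1]
(B,P,X): not NE [P2→R gives 9>5]
(B,P,Y): not NE [P1→D gives 8>4; P3→X gives 5>1]
(B,Q,X): not NE [P1→D gives 9>3; P2→R gives 9>1]
(B,Q,Y): not NE [P2→R gives 3>0; P3→X gives 3>0]
(B,R,X): not NE [P1→D gives 9>7; P3→Y gives 8>7]
(B,R,Y): NE
(C,P,X): not NE [P2→R gives 4>2; P3→Y gives 7>2]
(C,P,Y): not NE [P1→D gives 8>0; P2→R gives 7>0]
(C,Q,X): not NE [P1→D gives 9>1; P3→Y gives 8>3]
(C,Q,Y): not NE [P1→B gives 9>3; P2→R gives 7>5]
(C,R,X): not NE [P1→D gives 9>6]
(C,R,Y): not NE [P1→B gives 10>2; P3→X gives 3>2]
(D,P,X): not NE [P1→C gives 8>2]
(D,P,Y): not NE [P3→X gives 6>0]
(D,Q,X): NE
(D,Q,Y): not NE [P1→B gives 9>7; P2→P gives 7>5]
(D,R,X): not NE [P2→Q gives 9>5; P3→Y gives 7>0]
(D,R,Y): not NE [P1→B gives 10>9; P2→P gives 7>3]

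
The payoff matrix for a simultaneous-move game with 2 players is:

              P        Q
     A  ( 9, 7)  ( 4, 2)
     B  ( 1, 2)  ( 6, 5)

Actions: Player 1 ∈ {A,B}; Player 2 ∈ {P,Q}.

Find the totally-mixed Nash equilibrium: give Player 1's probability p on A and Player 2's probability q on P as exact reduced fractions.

(p,q) = (3/8, 1/5)

P1 indiff ⇒ q·9+(1-q)·4 = q·1+(1-q)·6 ⇒ q(8) = (1-q)(2) ⇒ q = 1/5
P2 indiff ⇒ p·7+(1-p)·2 = p·2+(1-p)·5 ⇒ p(5) = (1-p)(3) ⇒ p = 3/8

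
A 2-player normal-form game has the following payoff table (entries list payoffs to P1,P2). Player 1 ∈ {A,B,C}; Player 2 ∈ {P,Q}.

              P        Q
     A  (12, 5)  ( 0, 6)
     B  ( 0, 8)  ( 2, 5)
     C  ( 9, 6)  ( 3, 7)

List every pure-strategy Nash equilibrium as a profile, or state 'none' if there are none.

PSNE = {(C,Q)}

(A,P): not NE [P2→Q gives 6>5]
(A,Q): not NE [P1→C gives 3>0]
(B,P): not NE [P1→A gives 12>0]
(B,Q): not NE [P1→C gives 3>2; P2→P gives 8>5]
(C,P): not NE [P1→A gives 12>9; P2→Q gives 7>6]
(C,Q): NE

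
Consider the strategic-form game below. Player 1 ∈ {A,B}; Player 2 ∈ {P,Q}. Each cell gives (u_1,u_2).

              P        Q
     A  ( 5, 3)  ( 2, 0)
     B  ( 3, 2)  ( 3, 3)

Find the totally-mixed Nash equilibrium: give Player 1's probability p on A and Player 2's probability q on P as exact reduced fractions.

P1 mixes 1/4 on A; P2 mixes 1/3 on P

P1 indiff ⇒ q·5+(1-q)·2 = q·3+(1-q)·3 ⇒ q(2) = (1-q)(1) ⇒ q = 1/3
P2 indiff ⇒ p·3+(1-p)·2 = p·0+(1-p)·3 ⇒ p(3) = (1-p)(1) ⇒ p = 1/4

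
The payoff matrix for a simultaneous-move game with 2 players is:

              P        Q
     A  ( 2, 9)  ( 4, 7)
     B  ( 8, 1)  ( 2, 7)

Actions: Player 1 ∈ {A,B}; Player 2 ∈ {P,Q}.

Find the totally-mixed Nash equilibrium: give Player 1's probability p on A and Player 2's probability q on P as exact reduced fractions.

P1 indiff ⇒ q·2+(1-q)·4 = q·8+(1-q)·2 ⇒ q(-6) = (1-q)(-2) ⇒ q = 1/4
P2 indiff ⇒ p·9+(1-p)·1 = p·7+(1-p)·7 ⇒ p(2) = (1-p)(6) ⇒ p = 3/4

p=3/4, q=1/4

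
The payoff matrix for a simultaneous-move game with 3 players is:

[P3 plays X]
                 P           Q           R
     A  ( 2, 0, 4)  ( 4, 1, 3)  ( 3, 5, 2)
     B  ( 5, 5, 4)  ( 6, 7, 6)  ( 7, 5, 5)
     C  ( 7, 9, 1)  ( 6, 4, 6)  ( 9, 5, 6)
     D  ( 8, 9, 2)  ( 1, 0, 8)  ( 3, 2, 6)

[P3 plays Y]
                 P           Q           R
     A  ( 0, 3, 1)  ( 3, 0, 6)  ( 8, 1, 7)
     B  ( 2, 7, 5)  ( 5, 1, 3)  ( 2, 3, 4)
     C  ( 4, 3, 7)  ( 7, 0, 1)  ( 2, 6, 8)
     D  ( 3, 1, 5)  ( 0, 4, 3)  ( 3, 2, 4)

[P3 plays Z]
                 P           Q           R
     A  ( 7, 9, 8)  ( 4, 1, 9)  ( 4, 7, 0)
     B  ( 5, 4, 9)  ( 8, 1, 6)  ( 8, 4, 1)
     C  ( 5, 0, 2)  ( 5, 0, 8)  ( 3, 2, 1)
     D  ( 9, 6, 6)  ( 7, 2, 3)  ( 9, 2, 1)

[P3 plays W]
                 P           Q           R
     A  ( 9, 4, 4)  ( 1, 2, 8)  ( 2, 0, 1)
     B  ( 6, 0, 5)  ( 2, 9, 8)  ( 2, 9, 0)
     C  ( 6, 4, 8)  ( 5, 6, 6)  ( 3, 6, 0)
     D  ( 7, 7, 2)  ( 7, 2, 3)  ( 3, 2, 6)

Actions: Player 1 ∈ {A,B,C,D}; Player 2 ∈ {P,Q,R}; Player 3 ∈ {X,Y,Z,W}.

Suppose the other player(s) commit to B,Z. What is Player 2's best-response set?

u_2(P vs B,Z) = 4
u_2(Q vs B,Z) = 1
u_2(R vs B,Z) = 4
max payoff 4 at {P,R}

P2 best: {P,R}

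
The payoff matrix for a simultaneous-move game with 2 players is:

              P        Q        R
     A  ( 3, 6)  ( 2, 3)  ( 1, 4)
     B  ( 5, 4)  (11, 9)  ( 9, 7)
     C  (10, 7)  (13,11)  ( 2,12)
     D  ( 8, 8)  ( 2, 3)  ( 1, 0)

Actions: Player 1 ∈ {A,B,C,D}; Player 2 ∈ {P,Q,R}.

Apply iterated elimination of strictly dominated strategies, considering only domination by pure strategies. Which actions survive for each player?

P1 drop A (B beats it: P:5>3 Q:11>2 R:9>1)
P1 drop D (C beats it: P:10>8 Q:13>2 R:2>1)
P2 drop P (Q beats it: B:9>4 C:11>7)
P1→{B,C} P2→{Q,R}

Survivors P1:{B,C} P2:{Q,R}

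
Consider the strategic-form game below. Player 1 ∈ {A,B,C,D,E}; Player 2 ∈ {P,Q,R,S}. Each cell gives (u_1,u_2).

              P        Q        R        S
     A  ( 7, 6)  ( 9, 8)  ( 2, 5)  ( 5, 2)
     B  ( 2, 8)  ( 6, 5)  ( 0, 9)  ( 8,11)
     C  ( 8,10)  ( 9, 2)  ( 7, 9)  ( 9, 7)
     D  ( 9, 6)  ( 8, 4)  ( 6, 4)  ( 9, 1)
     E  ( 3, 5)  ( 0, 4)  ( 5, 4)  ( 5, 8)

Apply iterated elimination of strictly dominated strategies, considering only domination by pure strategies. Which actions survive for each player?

Remaining: P1:{A,C,D} P2:{P,Q}

P1 drop B (C beats it: P:8>2 Q:9>6 R:7>0 S:9>8)
P1 drop E (C beats it: P:8>3 Q:9>0 R:7>5 S:9>5)
P2 drop R (P beats it: A:6>5 C:10>9 D:6>4)
P2 drop S (P beats it: A:6>2 C:10>7 D:6>1)
P1→{A,C,D} P2→{P,Q}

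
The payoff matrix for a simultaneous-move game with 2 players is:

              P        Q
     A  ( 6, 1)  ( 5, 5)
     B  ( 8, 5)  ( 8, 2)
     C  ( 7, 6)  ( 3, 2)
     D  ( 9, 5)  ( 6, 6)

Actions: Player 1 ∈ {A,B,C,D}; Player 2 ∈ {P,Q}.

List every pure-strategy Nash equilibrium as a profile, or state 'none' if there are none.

(A,P): not NE [P1→D gives 9>6; P2→Q gives 5>1]
(A,Q): not NE [P1→B gives 8>5]
(B,P): not NE [P1→D gives 9>8]
(B,Q): not NE [P2→P gives 5>2]
(C,P): not NE [P1→D gives 9>7]
(C,Q): not NE [P1→B gives 8>3; P2→P gives 6>2]
(D,P): not NE [P2→Q gives 6>5]
(D,Q): not NE [P1→B gives 8>6]

Equilibria: none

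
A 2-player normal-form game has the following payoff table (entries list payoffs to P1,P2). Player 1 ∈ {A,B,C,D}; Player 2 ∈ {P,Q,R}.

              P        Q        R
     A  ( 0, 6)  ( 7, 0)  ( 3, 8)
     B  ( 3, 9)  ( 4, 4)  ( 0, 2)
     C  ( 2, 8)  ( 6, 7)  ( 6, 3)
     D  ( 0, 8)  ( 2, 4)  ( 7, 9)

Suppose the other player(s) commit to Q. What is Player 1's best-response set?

P1 best: {A}

u_1(A vs Q) = 7
u_1(B vs Q) = 4
u_1(C vs Q) = 6
u_1(D vs Q) = 2
max payoff 7 at {A}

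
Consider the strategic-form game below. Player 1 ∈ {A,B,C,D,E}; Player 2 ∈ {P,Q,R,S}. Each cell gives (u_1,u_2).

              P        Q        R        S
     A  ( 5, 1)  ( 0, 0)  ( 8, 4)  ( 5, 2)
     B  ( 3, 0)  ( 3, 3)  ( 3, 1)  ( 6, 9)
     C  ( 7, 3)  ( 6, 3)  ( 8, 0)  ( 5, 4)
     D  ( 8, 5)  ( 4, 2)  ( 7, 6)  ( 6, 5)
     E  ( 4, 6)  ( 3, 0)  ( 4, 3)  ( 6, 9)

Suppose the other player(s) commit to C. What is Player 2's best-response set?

P2 best: {S}

u_2(P vs C) = 3
u_2(Q vs C) = 3
u_2(R vs C) = 0
u_2(S vs C) = 4
max payoff 4 at {S}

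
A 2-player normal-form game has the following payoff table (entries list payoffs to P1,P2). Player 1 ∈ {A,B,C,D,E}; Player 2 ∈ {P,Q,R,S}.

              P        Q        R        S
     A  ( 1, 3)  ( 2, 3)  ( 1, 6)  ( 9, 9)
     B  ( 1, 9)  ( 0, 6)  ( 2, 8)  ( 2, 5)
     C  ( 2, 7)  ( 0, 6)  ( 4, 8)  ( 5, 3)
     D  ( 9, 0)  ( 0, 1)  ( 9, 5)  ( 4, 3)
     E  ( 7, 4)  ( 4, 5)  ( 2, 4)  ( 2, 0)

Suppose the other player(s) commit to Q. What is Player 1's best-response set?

argmax u_1 = {E}

u_1(A vs Q) = 2
u_1(B vs Q) = 0
u_1(C vs Q) = 0
u_1(D vs Q) = 0
u_1(E vs Q) = 4
max payoff 4 at {E}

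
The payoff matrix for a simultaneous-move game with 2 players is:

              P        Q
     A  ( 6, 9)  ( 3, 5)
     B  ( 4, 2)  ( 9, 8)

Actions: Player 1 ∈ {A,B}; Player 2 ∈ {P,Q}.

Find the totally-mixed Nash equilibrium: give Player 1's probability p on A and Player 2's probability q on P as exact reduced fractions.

P1 mixes 3/5 on A; P2 mixes 3/4 on P

P1 indiff ⇒ q·6+(1-q)·3 = q·4+(1-q)·9 ⇒ q(2) = (1-q)(6) ⇒ q = 3/4
P2 indiff ⇒ p·9+(1-p)·2 = p·5+(1-p)·8 ⇒ p(4) = (1-p)(6) ⇒ p = 3/5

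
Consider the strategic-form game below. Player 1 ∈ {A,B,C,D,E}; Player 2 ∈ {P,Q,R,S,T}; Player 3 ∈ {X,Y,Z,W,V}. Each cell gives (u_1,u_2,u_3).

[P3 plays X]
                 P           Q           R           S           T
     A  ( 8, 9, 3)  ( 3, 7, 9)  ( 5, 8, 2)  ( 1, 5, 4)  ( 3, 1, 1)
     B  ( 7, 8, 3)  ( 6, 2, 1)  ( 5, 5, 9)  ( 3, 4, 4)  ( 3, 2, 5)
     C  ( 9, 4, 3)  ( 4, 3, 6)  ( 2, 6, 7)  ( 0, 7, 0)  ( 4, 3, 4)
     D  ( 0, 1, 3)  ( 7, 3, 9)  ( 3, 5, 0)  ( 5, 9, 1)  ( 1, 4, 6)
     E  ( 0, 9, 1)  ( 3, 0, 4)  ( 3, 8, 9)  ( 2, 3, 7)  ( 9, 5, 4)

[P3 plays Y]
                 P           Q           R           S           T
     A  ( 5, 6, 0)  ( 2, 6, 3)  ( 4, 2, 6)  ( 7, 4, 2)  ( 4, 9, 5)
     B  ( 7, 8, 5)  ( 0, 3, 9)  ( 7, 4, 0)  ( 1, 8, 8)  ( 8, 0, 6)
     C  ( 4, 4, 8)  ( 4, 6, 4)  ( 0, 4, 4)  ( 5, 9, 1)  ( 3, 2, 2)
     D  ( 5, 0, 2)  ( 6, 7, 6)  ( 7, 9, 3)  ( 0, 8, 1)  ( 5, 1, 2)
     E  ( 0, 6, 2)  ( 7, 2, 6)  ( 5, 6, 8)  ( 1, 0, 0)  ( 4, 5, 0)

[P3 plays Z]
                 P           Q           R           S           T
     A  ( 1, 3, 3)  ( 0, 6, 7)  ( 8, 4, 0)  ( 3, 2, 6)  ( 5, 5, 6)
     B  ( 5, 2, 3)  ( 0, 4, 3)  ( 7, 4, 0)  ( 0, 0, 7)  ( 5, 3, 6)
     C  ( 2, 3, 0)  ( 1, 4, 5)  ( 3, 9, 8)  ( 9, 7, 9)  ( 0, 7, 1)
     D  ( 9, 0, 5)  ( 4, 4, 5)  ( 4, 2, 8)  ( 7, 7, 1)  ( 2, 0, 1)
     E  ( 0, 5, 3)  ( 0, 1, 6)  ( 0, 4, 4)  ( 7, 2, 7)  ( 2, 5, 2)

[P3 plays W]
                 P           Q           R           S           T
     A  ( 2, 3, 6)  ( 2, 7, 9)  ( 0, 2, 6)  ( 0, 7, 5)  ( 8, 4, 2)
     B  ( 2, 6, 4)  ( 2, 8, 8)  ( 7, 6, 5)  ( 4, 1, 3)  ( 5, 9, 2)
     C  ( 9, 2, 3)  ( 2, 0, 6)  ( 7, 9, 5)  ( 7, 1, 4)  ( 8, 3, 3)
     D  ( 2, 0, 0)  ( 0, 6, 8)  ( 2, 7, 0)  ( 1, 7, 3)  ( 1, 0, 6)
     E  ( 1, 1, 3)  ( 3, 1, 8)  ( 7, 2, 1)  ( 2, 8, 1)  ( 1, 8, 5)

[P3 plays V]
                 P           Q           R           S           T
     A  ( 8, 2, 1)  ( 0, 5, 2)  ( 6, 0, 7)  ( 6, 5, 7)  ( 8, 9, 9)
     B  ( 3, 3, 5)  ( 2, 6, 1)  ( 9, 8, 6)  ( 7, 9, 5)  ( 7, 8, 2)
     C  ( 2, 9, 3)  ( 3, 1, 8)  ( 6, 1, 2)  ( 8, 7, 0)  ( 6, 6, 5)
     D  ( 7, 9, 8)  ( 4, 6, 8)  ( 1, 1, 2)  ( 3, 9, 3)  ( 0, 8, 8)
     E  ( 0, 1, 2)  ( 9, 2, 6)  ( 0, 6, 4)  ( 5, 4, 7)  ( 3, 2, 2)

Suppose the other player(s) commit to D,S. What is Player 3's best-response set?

argmax u_3 = {W,V}

u_3(X vs D,S) = 1
u_3(Y vs D,S) = 1
u_3(Z vs D,S) = 1
u_3(W vs D,S) = 3
u_3(V vs D,S) = 3
max payoff 3 at {W,V}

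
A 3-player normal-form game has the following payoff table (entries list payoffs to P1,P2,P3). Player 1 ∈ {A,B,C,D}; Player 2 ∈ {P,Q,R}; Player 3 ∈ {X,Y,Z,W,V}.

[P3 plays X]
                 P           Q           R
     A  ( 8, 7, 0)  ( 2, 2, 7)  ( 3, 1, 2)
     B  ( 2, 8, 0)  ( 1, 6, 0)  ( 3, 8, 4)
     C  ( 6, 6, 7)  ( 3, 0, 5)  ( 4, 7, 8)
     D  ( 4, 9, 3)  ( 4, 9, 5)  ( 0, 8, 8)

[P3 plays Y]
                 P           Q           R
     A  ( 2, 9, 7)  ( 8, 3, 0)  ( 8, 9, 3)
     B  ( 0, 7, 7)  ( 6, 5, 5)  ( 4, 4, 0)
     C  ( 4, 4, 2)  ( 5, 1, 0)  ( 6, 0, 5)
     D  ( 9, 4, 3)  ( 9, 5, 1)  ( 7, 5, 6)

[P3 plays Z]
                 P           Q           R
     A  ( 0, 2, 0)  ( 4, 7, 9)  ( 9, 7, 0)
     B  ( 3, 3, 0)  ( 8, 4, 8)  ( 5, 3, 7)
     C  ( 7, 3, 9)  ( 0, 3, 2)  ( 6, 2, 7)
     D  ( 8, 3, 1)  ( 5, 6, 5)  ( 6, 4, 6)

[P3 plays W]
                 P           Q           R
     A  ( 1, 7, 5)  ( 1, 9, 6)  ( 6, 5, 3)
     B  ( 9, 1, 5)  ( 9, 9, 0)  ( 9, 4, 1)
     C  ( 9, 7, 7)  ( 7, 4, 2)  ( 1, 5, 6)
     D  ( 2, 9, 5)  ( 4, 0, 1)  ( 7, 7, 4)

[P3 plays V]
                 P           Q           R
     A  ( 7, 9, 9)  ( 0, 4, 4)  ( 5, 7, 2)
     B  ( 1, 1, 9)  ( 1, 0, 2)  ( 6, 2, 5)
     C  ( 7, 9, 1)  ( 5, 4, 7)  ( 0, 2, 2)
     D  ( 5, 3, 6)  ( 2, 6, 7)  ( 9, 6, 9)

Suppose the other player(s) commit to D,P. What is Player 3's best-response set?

u_3(X vs D,P) = 3
u_3(Y vs D,P) = 3
u_3(Z vs D,P) = 1
u_3(W vs D,P) = 5
u_3(V vs D,P) = 6
max payoff 6 at {V}

P3 best: {V}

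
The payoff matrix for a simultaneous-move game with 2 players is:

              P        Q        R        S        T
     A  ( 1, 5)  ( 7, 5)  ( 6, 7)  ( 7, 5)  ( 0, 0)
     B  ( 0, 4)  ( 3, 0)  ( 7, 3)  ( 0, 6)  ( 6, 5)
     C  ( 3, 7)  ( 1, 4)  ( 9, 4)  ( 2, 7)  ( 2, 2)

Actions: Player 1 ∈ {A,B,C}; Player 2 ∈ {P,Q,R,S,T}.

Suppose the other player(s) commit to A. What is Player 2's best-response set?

u_2(P vs A) = 5
u_2(Q vs A) = 5
u_2(R vs A) = 7
u_2(S vs A) = 5
u_2(T vs A) = 0
max payoff 7 at {R}

BR_2 = {R}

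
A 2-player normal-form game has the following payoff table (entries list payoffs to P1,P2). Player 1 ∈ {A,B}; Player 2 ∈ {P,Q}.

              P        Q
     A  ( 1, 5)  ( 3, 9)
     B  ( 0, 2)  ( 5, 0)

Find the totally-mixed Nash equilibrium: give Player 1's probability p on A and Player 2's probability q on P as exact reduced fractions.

P1 indiff ⇒ q·1+(1-q)·3 = q·0+(1-q)·5 ⇒ q(1) = (1-q)(2) ⇒ q = 2/3
P2 indiff ⇒ p·5+(1-p)·2 = p·9+(1-p)·0 ⇒ p(-4) = (1-p)(-2) ⇒ p = 1/3

(p,q) = (1/3, 2/3)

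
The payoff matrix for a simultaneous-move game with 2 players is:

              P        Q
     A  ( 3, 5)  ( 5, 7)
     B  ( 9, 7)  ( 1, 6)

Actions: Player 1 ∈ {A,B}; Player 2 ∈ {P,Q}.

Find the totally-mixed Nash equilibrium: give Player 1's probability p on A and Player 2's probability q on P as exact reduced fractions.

P1 indiff ⇒ q·3+(1-q)·5 = q·9+(1-q)·1 ⇒ q(-6) = (1-q)(-4) ⇒ q = 2/5
P2 indiff ⇒ p·5+(1-p)·7 = p·7+(1-p)·6 ⇒ p(-2) = (1-p)(-1) ⇒ p = 1/3

(p,q) = (1/3, 2/5)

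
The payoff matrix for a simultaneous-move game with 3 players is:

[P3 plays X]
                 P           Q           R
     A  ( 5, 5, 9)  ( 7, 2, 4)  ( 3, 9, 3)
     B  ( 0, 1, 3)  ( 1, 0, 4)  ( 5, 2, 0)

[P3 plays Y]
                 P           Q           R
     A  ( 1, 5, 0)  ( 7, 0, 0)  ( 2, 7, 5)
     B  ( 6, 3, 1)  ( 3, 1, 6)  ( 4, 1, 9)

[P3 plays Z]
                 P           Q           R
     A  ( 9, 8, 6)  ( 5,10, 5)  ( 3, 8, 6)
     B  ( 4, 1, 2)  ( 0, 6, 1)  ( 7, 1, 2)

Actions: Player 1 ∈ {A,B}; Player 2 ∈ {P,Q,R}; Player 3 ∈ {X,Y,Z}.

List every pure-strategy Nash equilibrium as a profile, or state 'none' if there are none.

(A,P,X): not NE [P2→R gives 9>5]
(A,P,Y): not NE [P1→B gives 6>1; P2→R gives 7>5; P3→X gives 9>0]
(A,P,Z): not NE [P2→Q gives 10>8; P3→X gives 9>6]
(A,Q,X): not NE [P2→R gives 9>2; P3→Z gives 5>4]
(A,Q,Y): not NE [P2→R gives 7>0; P3→Z gives 5>0]
(A,Q,Z): NE
(A,R,X): not NE [P1→B gives 5>3; P3→Z gives 6>3]
(A,R,Y): not NE [P1→B gives 4>2; P3→Z gives 6>5]
(A,R,Z): not NE [P1→B gives 7>3; P2→Q gives 10>8]
(B,P,X): not NE [P1→A gives 5>0; P2→R gives 2>1]
(B,P,Y): not NE [P3→X gives 3>1]
(B,P,Z): not NE [P1→A gives 9>4; P2→Q gives 6>1; P3→X gives 3>2]
(B,Q,X): not NE [P1→A gives 7>1; P2→R gives 2>0; P3→Y gives 6>4]
(B,Q,Y): not NE [P1→A gives 7>3; P2→P gives 3>1]
(B,Q,Z): not NE [P1→A gives 5>0; P3→Y gives 6>1]
(B,R,X): not NE [P3→Y gives 9>0]
(B,R,Y): not NE [P2→P gives 3>1]
(B,R,Z): not NE [P2→Q gives 6>1; P3→Y gives 9>2]

NE set: (A,Q,Z)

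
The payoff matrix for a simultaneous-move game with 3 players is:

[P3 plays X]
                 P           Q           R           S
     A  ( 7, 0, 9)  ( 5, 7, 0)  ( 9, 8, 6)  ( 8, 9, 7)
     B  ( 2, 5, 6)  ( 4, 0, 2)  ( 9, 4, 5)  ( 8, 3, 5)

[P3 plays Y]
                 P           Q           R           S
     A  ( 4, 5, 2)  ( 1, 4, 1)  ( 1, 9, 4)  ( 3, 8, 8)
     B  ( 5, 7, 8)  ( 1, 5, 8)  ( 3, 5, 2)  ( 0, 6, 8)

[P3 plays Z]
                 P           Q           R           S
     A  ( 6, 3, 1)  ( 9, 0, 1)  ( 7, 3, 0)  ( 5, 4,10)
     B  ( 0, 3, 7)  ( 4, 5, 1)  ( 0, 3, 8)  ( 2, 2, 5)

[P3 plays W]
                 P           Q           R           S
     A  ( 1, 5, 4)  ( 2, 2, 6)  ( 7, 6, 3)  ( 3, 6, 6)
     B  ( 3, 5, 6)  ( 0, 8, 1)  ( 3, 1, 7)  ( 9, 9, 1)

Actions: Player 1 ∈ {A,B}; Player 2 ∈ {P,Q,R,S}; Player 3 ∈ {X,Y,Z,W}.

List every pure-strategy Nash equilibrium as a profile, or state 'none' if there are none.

(A,P,X): not NE [P2→S gives 9>0]
(A,P,Y): not NE [P1→B gives 5>4; P2→R gives 9>5; P3→X gives 9>2]
(A,P,Z): not NE [P2→S gives 4>3; P3→X gives 9>1]
(A,P,W): not NE [P1→B gives 3>1; P2→S gives 6>5; P3→X gives 9>4]
(A,Q,X): not NE [P2→S gives 9>7; P3→W gives 6>0]
(A,Q,Y): not NE [P2→R gives 9>4; P3→W gives 6>1]
(A,Q,Z): not NE [P2→S gives 4>0; P3→W gives 6>1]
(A,Q,W): not NE [P2→S gives 6>2]
(A,R,X): not NE [P2→S gives 9>8]
(A,R,Y): not NE [P1→B gives 3>1; P3→X gives 6>4]
(A,R,Z): not NE [P2→S gives 4>3; P3→X gives 6>0]
(A,R,W): not NE [P3→X gives 6>3]
(A,S,X): not NE [P3→Z gives 10>7]
(A,S,Y): not NE [P2→R gives 9>8; P3→Z gives 10>8]
(A,S,Z): NE
(A,S,W): not NE [P1→B gives 9>3; P3→Z gives 10>6]
(B,P,X): not NE [P1→A gives 7>2; P3→Y gives 8>6]
(B,P,Y): NE
(B,P,Z): not NE [P1→A gives 6>0; P2→Q gives 5>3; P3→Y gives 8>7]
(B,P,W): not NE [P2→S gives 9>5; P3→Y gives 8>6]
(B,Q,X): not NE [P1→A gives 5>4; P2→P gives 5>0; P3→Y gives 8>2]
(B,Q,Y): not NE [P2→P gives 7>5]
(B,Q,Z): not NE [P1→A gives 9>4; P3→Y gives 8>1]
(B,Q,W): not NE [P1→A gives 2>0; P2→S gives 9>8; P3→Y gives 8>1]
(B,R,X): not NE [P2→P gives 5>4; P3→Z gives 8>5]
(B,R,Y): not NE [P2→P gives 7>5; P3→Z gives 8>2]
(B,R,Z): not NE [P1→A gives 7>0; P2→Q gives 5>3]
(B,R,W): not NE [P1→A gives 7>3; P2→S gives 9>1; P3→Z gives 8>7]
(B,S,X): not NE [P2→P gives 5>3; P3→Y gives 8>5]
(B,S,Y): not NE [P1→A gives 3>0; P2→P gives 7>6]
(B,S,Z): not NE [P1→A gives 5>2; P2→Q gives 5>2; P3→Y gives 8>5]
(B,S,W): not NE [P3→Y gives 8>1]

PSNE = {(A,S,Z), (B,P,Y)}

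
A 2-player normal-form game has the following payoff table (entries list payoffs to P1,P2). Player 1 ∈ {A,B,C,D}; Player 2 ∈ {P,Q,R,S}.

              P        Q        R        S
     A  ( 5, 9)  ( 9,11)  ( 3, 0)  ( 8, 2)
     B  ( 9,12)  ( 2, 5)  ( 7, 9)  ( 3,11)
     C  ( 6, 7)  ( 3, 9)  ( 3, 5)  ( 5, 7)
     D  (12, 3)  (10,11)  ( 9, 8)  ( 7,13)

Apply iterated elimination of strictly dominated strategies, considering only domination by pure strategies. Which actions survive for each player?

P1 drop B (D beats it: P:12>9 Q:10>2 R:9>7 S:7>3)
P1 drop C (D beats it: P:12>6 Q:10>3 R:9>3 S:7>5)
P2 drop P (Q beats it: A:11>9 D:11>3)
P2 drop R (Q beats it: A:11>0 D:11>8)
P1→{A,D} P2→{Q,S}

IESDS → P1:{A,D} P2:{Q,S}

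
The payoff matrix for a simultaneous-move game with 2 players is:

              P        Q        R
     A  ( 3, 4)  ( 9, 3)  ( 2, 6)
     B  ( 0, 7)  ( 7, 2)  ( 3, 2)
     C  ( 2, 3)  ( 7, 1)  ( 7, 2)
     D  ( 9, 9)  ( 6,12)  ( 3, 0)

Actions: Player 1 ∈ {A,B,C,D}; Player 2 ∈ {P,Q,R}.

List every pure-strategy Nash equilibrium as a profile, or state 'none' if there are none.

(A,P): not NE [P1→D gives 9>3; P2→R gives 6>4]
(A,Q): not NE [P2→R gives 6>3]
(A,R): not NE [P1→C gives 7>2]
(B,P): not NE [P1→D gives 9>0]
(B,Q): not NE [P1→A gives 9>7; P2→P gives 7>2]
(B,R): not NE [P1→C gives 7>3; P2→P gives 7>2]
(C,P): not NE [P1→D gives 9>2]
(C,Q): not NE [P1→A gives 9>7; P2→P gives 3>1]
(C,R): not NE [P2→P gives 3>2]
(D,P): not NE [P2→Q gives 12>9]
(D,Q): not NE [P1→A gives 9>6]
(D,R): not NE [P1→C gives 7>3; P2→Q gives 12>0]

PSNE: ∅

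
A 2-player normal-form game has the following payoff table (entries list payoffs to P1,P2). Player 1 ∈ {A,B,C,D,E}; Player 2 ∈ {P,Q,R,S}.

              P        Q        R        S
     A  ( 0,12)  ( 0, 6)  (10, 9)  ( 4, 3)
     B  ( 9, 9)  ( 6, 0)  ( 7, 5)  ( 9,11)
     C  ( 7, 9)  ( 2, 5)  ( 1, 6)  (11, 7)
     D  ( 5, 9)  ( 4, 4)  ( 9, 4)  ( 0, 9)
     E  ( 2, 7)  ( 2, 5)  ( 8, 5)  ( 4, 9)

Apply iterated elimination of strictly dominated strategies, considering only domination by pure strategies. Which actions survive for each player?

IESDS → P1:{B,C} P2:{P,S}

P2 drop Q (P beats it: A:12>6 B:9>0 C:9>5 D:9>4 E:7>5)
P2 drop R (P beats it: A:12>9 B:9>5 C:9>6 D:9>4 E:7>5)
P1 drop A (B beats it: P:9>0 S:9>4)
P1 drop D (B beats it: P:9>5 S:9>0)
P1 drop E (B beats it: P:9>2 S:9>4)
P1→{B,C} P2→{P,S}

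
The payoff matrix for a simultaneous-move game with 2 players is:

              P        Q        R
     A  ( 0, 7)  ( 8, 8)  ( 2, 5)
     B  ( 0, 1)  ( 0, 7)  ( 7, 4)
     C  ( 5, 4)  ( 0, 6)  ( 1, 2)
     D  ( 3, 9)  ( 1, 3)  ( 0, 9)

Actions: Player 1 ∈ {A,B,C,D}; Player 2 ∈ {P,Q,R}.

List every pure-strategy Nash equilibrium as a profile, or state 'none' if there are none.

Nash profiles: (A,Q)

(A,P): not NE [P1→C gives 5>0; P2→Q gives 8>7]
(A,Q): NE
(A,R): not NE [P1→B gives 7>2; P2→Q gives 8>5]
(B,P): not NE [P1→C gives 5>0; P2→Q gives 7>1]
(B,Q): not NE [P1→A gives 8>0]
(B,R): not NE [P2→Q gives 7>4]
(C,P): not NE [P2→Q gives 6>4]
(C,Q): not NE [P1→A gives 8>0]
(C,R): not NE [P1→B gives 7>1; P2→Q gives 6>2]
(D,P): not NE [P1→C gives 5>3]
(D,Q): not NE [P1→A gives 8>1; P2→R gives 9>3]
(D,R): not NE [P1→B gives 7>0]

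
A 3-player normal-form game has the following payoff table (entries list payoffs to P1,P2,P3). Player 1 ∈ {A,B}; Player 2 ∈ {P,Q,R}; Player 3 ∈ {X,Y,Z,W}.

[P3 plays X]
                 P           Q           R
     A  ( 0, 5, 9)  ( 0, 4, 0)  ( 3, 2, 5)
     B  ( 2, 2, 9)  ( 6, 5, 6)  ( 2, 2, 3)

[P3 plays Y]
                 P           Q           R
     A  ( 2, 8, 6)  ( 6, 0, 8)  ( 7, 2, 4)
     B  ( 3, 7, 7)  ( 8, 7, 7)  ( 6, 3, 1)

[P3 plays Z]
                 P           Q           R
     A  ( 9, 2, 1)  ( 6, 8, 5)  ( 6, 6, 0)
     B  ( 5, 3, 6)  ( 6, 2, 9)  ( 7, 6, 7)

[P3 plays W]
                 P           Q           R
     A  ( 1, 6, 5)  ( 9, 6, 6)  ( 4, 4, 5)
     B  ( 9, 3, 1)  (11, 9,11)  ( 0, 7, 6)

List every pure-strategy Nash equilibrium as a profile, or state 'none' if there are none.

Nash profiles: (B,Q,W), (B,R,Z)

(A,P,X): not NE [P1→B gives 2>0]
(A,P,Y): not NE [P1→B gives 3>2; P3→X gives 9>6]
(A,P,Z): not NE [P2→Q gives 8>2; P3→X gives 9>1]
(A,P,W): not NE [P1→B gives 9>1; P3→X gives 9>5]
(A,Q,X): not NE [P1→B gives 6>0; P2→P gives 5>4; P3→Y gives 8>0]
(A,Q,Y): not NE [P1→B gives 8>6; P2→P gives 8>0]
(A,Q,Z): not NE [P3→Y gives 8>5]
(A,Q,W): not NE [P1→B gives 11>9; P3→Y gives 8>6]
(A,R,X): not NE [P2→P gives 5>2]
(A,R,Y): not NE [P2→P gives 8>2; P3→W gives 5>4]
(A,R,Z): not NE [P1→B gives 7>6; P2→Q gives 8>6; P3→W gives 5>0]
(A,R,W): not NE [P2→Q gives 6>4]
(B,P,X): not NE [P2→Q gives 5>2]
(B,P,Y): not NE [P3→X gives 9>7]
(B,P,Z): not NE [P1→A gives 9>5; P2→R gives 6>3; P3→X gives 9>6]
(B,P,W): not NE [P2→Q gives 9>3; P3→X gives 9>1]
(B,Q,X): not NE [P3→W gives 11>6]
(B,Q,Y): not NE [P3→W gives 11>7]
(B,Q,Z): not NE [P2→R gives 6>2; P3→W gives 11>9]
(B,Q,W): NE
(B,R,X): not NE [P1→A gives 3>2; P2→Q gives 5>2; P3→Z gives 7>3]
(B,R,Y): not NE [P1→A gives 7>6; P2→Q gives 7>3; P3→Z gives 7>1]
(B,R,Z): NE
(B,R,W): not NE [P1→A gives 4>0; P2→Q gives 9>7; P3→Z gives 7>6]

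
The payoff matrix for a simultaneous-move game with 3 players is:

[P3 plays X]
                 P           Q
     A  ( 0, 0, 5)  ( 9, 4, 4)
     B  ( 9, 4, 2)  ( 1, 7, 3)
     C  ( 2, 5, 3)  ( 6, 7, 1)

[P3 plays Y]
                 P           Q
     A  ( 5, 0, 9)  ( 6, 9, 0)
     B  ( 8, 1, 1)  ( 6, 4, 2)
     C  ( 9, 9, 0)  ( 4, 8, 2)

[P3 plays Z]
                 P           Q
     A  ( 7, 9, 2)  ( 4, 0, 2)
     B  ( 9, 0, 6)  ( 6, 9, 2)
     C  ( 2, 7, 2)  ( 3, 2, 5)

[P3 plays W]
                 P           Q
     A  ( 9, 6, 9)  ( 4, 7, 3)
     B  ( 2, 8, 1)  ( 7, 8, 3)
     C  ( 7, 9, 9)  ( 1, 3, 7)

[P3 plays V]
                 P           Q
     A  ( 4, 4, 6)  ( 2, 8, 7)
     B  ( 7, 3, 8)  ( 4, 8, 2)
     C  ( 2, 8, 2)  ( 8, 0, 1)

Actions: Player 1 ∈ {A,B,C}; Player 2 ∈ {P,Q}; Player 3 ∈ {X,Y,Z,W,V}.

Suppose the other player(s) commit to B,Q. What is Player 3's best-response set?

u_3(X vs B,Q) = 3
u_3(Y vs B,Q) = 2
u_3(Z vs B,Q) = 2
u_3(W vs B,Q) = 3
u_3(V vs B,Q) = 2
max payoff 3 at {X,W}

P3 best: {X,W}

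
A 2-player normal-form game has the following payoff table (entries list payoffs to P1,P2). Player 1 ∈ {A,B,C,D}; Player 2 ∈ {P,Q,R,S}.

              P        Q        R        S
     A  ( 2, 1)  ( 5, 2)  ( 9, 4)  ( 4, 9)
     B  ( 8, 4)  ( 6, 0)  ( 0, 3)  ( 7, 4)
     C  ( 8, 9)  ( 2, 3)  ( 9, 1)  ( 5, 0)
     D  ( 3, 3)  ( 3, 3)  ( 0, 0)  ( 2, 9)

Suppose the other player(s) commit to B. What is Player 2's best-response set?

argmax u_2 = {P,S}

u_2(P vs B) = 4
u_2(Q vs B) = 0
u_2(R vs B) = 3
u_2(S vs B) = 4
max payoff 4 at {P,S}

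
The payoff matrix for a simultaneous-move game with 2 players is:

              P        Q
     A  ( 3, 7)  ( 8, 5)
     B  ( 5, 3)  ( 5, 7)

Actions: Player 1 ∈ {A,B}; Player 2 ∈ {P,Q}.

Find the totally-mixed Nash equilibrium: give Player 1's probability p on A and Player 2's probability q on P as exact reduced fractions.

P1 indiff ⇒ q·3+(1-q)·8 = q·5+(1-q)·5 ⇒ q(-2) = (1-q)(-3) ⇒ q = 3/5
P2 indiff ⇒ p·7+(1-p)·3 = p·5+(1-p)·7 ⇒ p(2) = (1-p)(4) ⇒ p = 2/3

P1 mixes 2/3 on A; P2 mixes 3/5 on P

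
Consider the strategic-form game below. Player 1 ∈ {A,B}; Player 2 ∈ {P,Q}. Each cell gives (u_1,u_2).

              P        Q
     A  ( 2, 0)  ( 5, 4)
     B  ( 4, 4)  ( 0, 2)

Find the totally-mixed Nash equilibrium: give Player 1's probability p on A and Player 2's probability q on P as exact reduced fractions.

p=1/3, q=5/7

P1 indiff ⇒ q·2+(1-q)·5 = q·4+(1-q)·0 ⇒ q(-2) = (1-q)(-5) ⇒ q = 5/7
P2 indiff ⇒ p·0+(1-p)·4 = p·4+(1-p)·2 ⇒ p(-4) = (1-p)(-2) ⇒ p = 1/3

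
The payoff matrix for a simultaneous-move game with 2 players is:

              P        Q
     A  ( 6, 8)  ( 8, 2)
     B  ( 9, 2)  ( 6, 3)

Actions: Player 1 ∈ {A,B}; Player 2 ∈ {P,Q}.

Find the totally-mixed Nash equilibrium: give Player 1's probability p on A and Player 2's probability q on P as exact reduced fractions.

(p,q) = (1/7, 2/5)

P1 indiff ⇒ q·6+(1-q)·8 = q·9+(1-q)·6 ⇒ q(-3) = (1-q)(-2) ⇒ q = 2/5
P2 indiff ⇒ p·8+(1-p)·2 = p·2+(1-p)·3 ⇒ p(6) = (1-p)(1) ⇒ p = 1/7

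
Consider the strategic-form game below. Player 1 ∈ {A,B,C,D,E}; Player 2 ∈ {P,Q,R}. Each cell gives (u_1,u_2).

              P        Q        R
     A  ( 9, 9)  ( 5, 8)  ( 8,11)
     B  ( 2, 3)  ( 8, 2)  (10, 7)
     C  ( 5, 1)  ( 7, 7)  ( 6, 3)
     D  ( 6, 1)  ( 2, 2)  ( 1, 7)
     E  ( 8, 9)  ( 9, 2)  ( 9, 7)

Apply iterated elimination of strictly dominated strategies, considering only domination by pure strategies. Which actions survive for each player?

P1 drop C (E beats it: P:8>5 Q:9>7 R:9>6)
P1 drop D (A beats it: P:9>6 Q:5>2 R:8>1)
P2 drop Q (P beats it: A:9>8 B:3>2 E:9>2)
P1→{A,B,E} P2→{P,R}

IESDS → P1:{A,B,E} P2:{P,R}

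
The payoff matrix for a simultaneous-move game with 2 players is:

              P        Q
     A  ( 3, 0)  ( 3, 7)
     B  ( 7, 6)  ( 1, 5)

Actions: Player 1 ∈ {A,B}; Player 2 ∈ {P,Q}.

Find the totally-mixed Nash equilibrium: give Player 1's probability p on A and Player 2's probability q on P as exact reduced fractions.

(p,q) = (1/8, 1/3)

P1 indiff ⇒ q·3+(1-q)·3 = q·7+(1-q)·1 ⇒ q(-4) = (1-q)(-2) ⇒ q = 1/3
P2 indiff ⇒ p·0+(1-p)·6 = p·7+(1-p)·5 ⇒ p(-7) = (1-p)(-1) ⇒ p = 1/8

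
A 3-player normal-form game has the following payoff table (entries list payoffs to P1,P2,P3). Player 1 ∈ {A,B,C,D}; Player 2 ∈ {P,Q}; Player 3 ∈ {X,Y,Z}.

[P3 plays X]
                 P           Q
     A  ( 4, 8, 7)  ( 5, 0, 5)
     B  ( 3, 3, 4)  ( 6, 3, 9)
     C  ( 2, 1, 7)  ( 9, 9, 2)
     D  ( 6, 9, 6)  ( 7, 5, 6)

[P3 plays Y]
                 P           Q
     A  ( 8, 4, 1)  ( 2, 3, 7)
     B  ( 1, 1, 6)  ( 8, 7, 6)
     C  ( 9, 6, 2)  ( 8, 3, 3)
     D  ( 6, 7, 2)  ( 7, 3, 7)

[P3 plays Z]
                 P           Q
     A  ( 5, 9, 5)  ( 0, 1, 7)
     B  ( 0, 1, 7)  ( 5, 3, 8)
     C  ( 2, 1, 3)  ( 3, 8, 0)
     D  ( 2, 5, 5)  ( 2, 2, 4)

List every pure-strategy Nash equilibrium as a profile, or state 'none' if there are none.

NE set: (D,P,X)

(A,P,X): not NE [P1→D gives 6>4]
(A,P,Y): not NE [P1→C gives 9>8; P3→X gives 7>1]
(A,P,Z): not NE [P3→X gives 7>5]
(A,Q,X): not NE [P1→C gives 9>5; P2→P gives 8>0; P3→Z gives 7>5]
(A,Q,Y): not NE [P1→C gives 8>2; P2→P gives 4>3]
(A,Q,Z): not NE [P1→B gives 5>0; P2→P gives 9>1]
(B,P,X): not NE [P1→D gives 6>3; P3→Z gives 7>4]
(B,P,Y): not NE [P1→C gives 9>1; P2→Q gives 7>1; P3→Z gives 7>6]
(B,P,Z): not NE [P1→A gives 5>0; P2→Q gives 3>1]
(B,Q,X): not NE [P1→C gives 9>6]
(B,Q,Y): not NE [P3→X gives 9>6]
(B,Q,Z): not NE [P3→X gives 9>8]
(C,P,X): not NE [P1→D gives 6>2; P2→Q gives 9>1]
(C,P,Y): not NE [P3→X gives 7>2]
(C,P,Z): not NE [P1→A gives 5>2; P2→Q gives 8>1; P3→X gives 7>3]
(C,Q,X): not NE [P3→Y gives 3>2]
(C,Q,Y): not NE [P2→P gives 6>3]
(C,Q,Z): not NE [P1→B gives 5>3; P3→Y gives 3>0]
(D,P,X): NE
(D,P,Y): not NE [P1→C gives 9>6; P3→X gives 6>2]
(D,P,Z): not NE [P1→A gives 5>2; P3→X gives 6>5]
(D,Q,X): not NE [P1→C gives 9>7; P2→P gives 9>5; P3→Y gives 7>6]
(D,Q,Y): not NE [P1→C gives 8>7; P2→P gives 7>3]
(D,Q,Z): not NE [P1→B gives 5>2; P2→P gives 5>2; P3→Y gives 7>4]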